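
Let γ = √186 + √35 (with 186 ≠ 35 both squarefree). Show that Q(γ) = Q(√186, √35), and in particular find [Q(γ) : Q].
[Q(γ) : Q] = 4 (equivalently, Q(γ) = Q(√186, √35))

Obviously Q(γ) ⊆ Q(√186, √35), and [Q(√186, √35):Q] = 4 (since 186, 35 are distinct squarefree integers > 1 with 6510 not a perfect square). To show equality we compute the minimal polynomial of γ. From γ = √186 + √35: γ^2 = 186 + 2√(6510) + 35 = 221 + 2√(6510), so γ^2 - 221 = 2√(6510); squaring, (γ^2 - 221)^2 = 4·6510, i.e. γ^4 - 442γ^2 + 48841 - 26040 = 0, i.e. γ^4 - 442γ^2 + 22801 = 0. So γ is a root of x^4 - 442x^2 + 22801. This polynomial is irreducible over Q: it has no rational root (each ±√186 ± √35 is irrational), and any factorization into two quadratics over Q would force √(6510) ∈ Q (pairing opposite roots) or √186, √35 ∈ Q (other pairings), all impossible. Hence [Q(γ):Q] = 4 = [Q(√186, √35):Q], so Q(γ) = Q(√186, √35).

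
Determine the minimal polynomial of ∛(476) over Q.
m_α(x) = x^3 - 476

α satisfies α^3 = 476, so x^3 - 476 annihilates α. By the rational root test, a rational root p/q (in lowest terms) of x^3 - 476 would satisfy p^3 = 476 q^3, forcing q = 1 and p^3 = 476; but 476 is not a perfect cube, contradiction. A monic cubic over Q with no rational root is irreducible (any nontrivial factorization would include a linear factor). Hence x^3 - 476 is the minimal polynomial of α, and in particular [Q(α):Q] = 3.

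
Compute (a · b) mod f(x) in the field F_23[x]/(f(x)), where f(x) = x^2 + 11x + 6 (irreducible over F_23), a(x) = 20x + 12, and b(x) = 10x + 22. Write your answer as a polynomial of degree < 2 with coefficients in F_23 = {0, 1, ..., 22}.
a · b ≡ 16x + 7 (mod f(x))

Multiply in F_23[x]: a(x)·b(x) = (20x + 12)·(10x + 22) = 16x^2 + 8x + 11. This has degree ≥ 2, so divide by f(x) over F_23: 16x^2 + 8x + 11 = (16)·(x^2 + 11x + 6) + (16x + 7). Hence a·b ≡ 16x + 7 (mod f). (F_23[x]/(f) is a field with 23^2 = 529 elements since f is irreducible of degree 2.)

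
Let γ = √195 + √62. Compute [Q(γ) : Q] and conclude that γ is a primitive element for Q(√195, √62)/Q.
[Q(γ) : Q] = 4 (equivalently, Q(γ) = Q(√195, √62))

Obviously Q(γ) ⊆ Q(√195, √62), and [Q(√195, √62):Q] = 4 (since 195, 62 are distinct squarefree integers > 1 with 12090 not a perfect square). To show equality we compute the minimal polynomial of γ. From γ = √195 + √62: γ^2 = 195 + 2√(12090) + 62 = 257 + 2√(12090), so γ^2 - 257 = 2√(12090); squaring, (γ^2 - 257)^2 = 4·12090, i.e. γ^4 - 514γ^2 + 66049 - 48360 = 0, i.e. γ^4 - 514γ^2 + 17689 = 0. So γ is a root of x^4 - 514x^2 + 17689. This polynomial is irreducible over Q: it has no rational root (each ±√195 ± √62 is irrational), and any factorization into two quadratics over Q would force √(12090) ∈ Q (pairing opposite roots) or √195, √62 ∈ Q (other pairings), all impossible. Hence [Q(γ):Q] = 4 = [Q(√195, √62):Q], so Q(γ) = Q(√195, √62).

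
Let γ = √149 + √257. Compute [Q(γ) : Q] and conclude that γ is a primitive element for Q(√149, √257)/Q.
[Q(γ) : Q] = 4 (equivalently, Q(γ) = Q(√149, √257))

Obviously Q(γ) ⊆ Q(√149, √257), and [Q(√149, √257):Q] = 4 (since 149, 257 are distinct squarefree integers > 1 with 38293 not a perfect square). To show equality we compute the minimal polynomial of γ. From γ = √149 + √257: γ^2 = 149 + 2√(38293) + 257 = 406 + 2√(38293), so γ^2 - 406 = 2√(38293); squaring, (γ^2 - 406)^2 = 4·38293, i.e. γ^4 - 812γ^2 + 164836 - 153172 = 0, i.e. γ^4 - 812γ^2 + 11664 = 0. So γ is a root of x^4 - 812x^2 + 11664. This polynomial is irreducible over Q: it has no rational root (each ±√149 ± √257 is irrational), and any factorization into two quadratics over Q would force √(38293) ∈ Q (pairing opposite roots) or √149, √257 ∈ Q (other pairings), all impossible. Hence [Q(γ):Q] = 4 = [Q(√149, √257):Q], so Q(γ) = Q(√149, √257).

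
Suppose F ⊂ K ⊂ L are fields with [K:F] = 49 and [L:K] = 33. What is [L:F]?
[L:F] = 1617

The tower law says that for any tower of field extensions F ⊂ K ⊂ L with finite degrees, [L:F] = [L:K] · [K:F]. Here this gives [L:F] = 33 · 49 = 1617.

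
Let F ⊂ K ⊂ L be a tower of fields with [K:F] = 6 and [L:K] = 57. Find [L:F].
[L:F] = 342

The tower law says that for any tower of field extensions F ⊂ K ⊂ L with finite degrees, [L:F] = [L:K] · [K:F]. Here this gives [L:F] = 57 · 6 = 342.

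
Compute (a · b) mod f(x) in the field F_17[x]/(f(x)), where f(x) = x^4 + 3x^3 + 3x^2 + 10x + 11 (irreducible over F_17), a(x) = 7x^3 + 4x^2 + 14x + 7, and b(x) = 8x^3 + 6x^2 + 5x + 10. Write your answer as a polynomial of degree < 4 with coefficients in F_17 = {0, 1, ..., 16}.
a · b ≡ 15x^3 + 12x^2 + 8x + 12 (mod f(x))

Multiply in F_17[x]: a(x)·b(x) = (7x^3 + 4x^2 + 14x + 7)·(8x^3 + 6x^2 + 5x + 10) = 5x^6 + 6x^5 + x^4 + 9x^3 + 16x^2 + 5x + 2. This has degree ≥ 4, so divide by f(x) over F_17: 5x^6 + 6x^5 + x^4 + 9x^3 + 16x^2 + 5x + 2 = (5x^2 + 8x + 13)·(x^4 + 3x^3 + 3x^2 + 10x + 11) + (15x^3 + 12x^2 + 8x + 12). Hence a·b ≡ 15x^3 + 12x^2 + 8x + 12 (mod f). (F_17[x]/(f) is a field with 17^4 = 83521 elements since f is irreducible of degree 4.)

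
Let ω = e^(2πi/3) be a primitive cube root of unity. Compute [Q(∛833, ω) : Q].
[Q(∛833, ω) : Q] = 6

[Q(∛833):Q] = 3 (min poly x^3 - 833, irreducible since 833 is not a perfect cube). [Q(ω):Q] = 2 (min poly x^2 + x + 1). Since Q(∛833) ⊂ R and ω ∉ R, we have ω ∉ Q(∛833), so x^2 + x + 1 remains irreducible over Q(∛833) and [Q(∛833, ω) : Q(∛833)] = 2. By the tower law, [Q(∛833, ω) : Q] = 3 · 2 = 6. (In fact Q(∛833, ω) is the splitting field of x^3 - 833 over Q.)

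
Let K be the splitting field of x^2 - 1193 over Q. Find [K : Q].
[K : Q] = 2

f(x) = x^2 - 1193 factors as (x - √1193)(x + √1193). The splitting field is K = Q(√1193). Since 1193 is squarefree and > 1, it is not a perfect square, so x^2 - 1193 is irreducible over Q and [Q(√1193) : Q] = 2. Hence [K : Q] = 2.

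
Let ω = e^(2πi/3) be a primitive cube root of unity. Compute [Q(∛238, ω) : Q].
[Q(∛238, ω) : Q] = 6

[Q(∛238):Q] = 3 (min poly x^3 - 238, irreducible since 238 is not a perfect cube). [Q(ω):Q] = 2 (min poly x^2 + x + 1). Since Q(∛238) ⊂ R and ω ∉ R, we have ω ∉ Q(∛238), so x^2 + x + 1 remains irreducible over Q(∛238) and [Q(∛238, ω) : Q(∛238)] = 2. By the tower law, [Q(∛238, ω) : Q] = 3 · 2 = 6. (In fact Q(∛238, ω) is the splitting field of x^3 - 238 over Q.)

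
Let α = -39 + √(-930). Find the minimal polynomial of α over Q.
m_α(x) = x^2 + 78x + 2451

From α + 39 = √(-930), squaring gives (α + 39)^2 = -930, i.e. α^2 + 78α + 1521 = -930, so α^2 + 78α + 2451 = 0. The discriminant of x^2 + 78x + 2451 is (78)^2 - 4·(2451) = 6084 - 9804 = -3720, and 4·(-930) is not a perfect square in Q since -930 is squarefree and ≠ 1. Hence x^2 + 78x + 2451 is irreducible over Q and is the minimal polynomial of α.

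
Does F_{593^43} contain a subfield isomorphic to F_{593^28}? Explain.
No: F_{593^28} is not a subfield of F_{593^43}

F_{p^m} embeds in F_{p^n} iff m | n. Here 28 ∤ 43 (since 43 = 1·28 + 15 with remainder 15 ≠ 0), so F_{593^28} is not a subfield of F_{593^43}. Equivalently: if it were, the tower law would give 28 = [F_{593^28}:F_593] dividing [F_{593^43}:F_593] = 43, contradiction.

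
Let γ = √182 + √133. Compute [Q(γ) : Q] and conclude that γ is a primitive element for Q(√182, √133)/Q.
[Q(γ) : Q] = 4 (equivalently, Q(γ) = Q(√182, √133))

Obviously Q(γ) ⊆ Q(√182, √133), and [Q(√182, √133):Q] = 4 (since 182, 133 are distinct squarefree integers > 1 with 24206 not a perfect square). To show equality we compute the minimal polynomial of γ. From γ = √182 + √133: γ^2 = 182 + 2√(24206) + 133 = 315 + 2√(24206), so γ^2 - 315 = 2√(24206); squaring, (γ^2 - 315)^2 = 4·24206, i.e. γ^4 - 630γ^2 + 99225 - 96824 = 0, i.e. γ^4 - 630γ^2 + 2401 = 0. So γ is a root of x^4 - 630x^2 + 2401. This polynomial is irreducible over Q: it has no rational root (each ±√182 ± √133 is irrational), and any factorization into two quadratics over Q would force √(24206) ∈ Q (pairing opposite roots) or √182, √133 ∈ Q (other pairings), all impossible. Hence [Q(γ):Q] = 4 = [Q(√182, √133):Q], so Q(γ) = Q(√182, √133).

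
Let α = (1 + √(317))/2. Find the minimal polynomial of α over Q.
m_α(x) = x^2 - x - 79

From 2α - 1 = √(317), squaring gives (2α - 1)^2 = 317, i.e. 4α^2 - 4α + 1 = 317, so α^2 - α + (1 - 317)/4 = 0. Since 317 ≡ 1 (mod 4), (1 - 317)/4 = -79 ∈ Z. The polynomial x^2 - x - 79 has discriminant 1 - 4·(-79) = 317, which is not a perfect square in Q (d = 317 is squarefree and ≠ 1), so x^2 - x - 79 is irreducible over Q. It is the minimal polynomial of α.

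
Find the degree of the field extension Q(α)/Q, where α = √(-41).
[Q(α):Q] = 2

[Q(α):Q] equals the degree of the minimal polynomial of α. Here α^2 = -41 and x^2 + 41 is irreducible (d = -41 is squarefree, ≠ 1, hence not a square), so deg(m_α) = 2. Thus [Q(α):Q] = 2.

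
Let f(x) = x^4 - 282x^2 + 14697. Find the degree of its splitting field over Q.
[K : Q] = 4

Solving the quadratic in x^2: x^2 = (282 ± √(282^2 - 4·14697))/2 = (282 ± √20736)/2 = (282 ± 144)/2, giving x^2 = 69 or x^2 = 213. So f(x) = (x^2 - 69)(x^2 - 213) and the roots of f are ±√69, ±√213. Hence the splitting field is K = Q(√69, √213). Since 69 and 213 are distinct squarefree integers > 1, their product 14697 is not a perfect square, so √213 ∉ Q(√69). By the tower law [K:Q] = [Q(√69,√213):Q(√69)] · [Q(√69):Q] = 2 · 2 = 4.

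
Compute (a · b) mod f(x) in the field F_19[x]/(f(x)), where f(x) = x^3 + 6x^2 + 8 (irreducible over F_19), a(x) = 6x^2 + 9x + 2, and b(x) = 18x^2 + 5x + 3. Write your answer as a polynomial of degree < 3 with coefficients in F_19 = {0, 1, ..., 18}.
a · b ≡ 4x^2 + 9x + 6 (mod f(x))

Multiply in F_19[x]: a(x)·b(x) = (6x^2 + 9x + 2)·(18x^2 + 5x + 3) = 13x^4 + 2x^3 + 4x^2 + 18x + 6. This has degree ≥ 3, so divide by f(x) over F_19: 13x^4 + 2x^3 + 4x^2 + 18x + 6 = (13x)·(x^3 + 6x^2 + 8) + (4x^2 + 9x + 6). Hence a·b ≡ 4x^2 + 9x + 6 (mod f). (F_19[x]/(f) is a field with 19^3 = 6859 elements since f is irreducible of degree 3.)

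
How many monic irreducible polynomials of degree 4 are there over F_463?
There are 11488463448 monic irreducible polynomials of degree 4 over F_463

Each element of F_{463^4} that lies in no proper subfield is a root of exactly one monic irreducible of degree 4 over F_463, and each such polynomial has 4 distinct roots in F_{463^4}. By Möbius inversion the count is N_463(4) = (1/4) Σ_{d|4} μ(4/d) · 463^d = (1/4)(μ(4)·463^1 + μ(2)·463^2 + μ(1)·463^4) = 45953853792/4 = 11488463448.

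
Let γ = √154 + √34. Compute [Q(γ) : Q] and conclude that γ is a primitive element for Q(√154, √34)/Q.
[Q(γ) : Q] = 4 (equivalently, Q(γ) = Q(√154, √34))

Obviously Q(γ) ⊆ Q(√154, √34), and [Q(√154, √34):Q] = 4 (since 154, 34 are distinct squarefree integers > 1 with 5236 not a perfect square). To show equality we compute the minimal polynomial of γ. From γ = √154 + √34: γ^2 = 154 + 2√(5236) + 34 = 188 + 2√(5236), so γ^2 - 188 = 2√(5236); squaring, (γ^2 - 188)^2 = 4·5236, i.e. γ^4 - 376γ^2 + 35344 - 20944 = 0, i.e. γ^4 - 376γ^2 + 14400 = 0. So γ is a root of x^4 - 376x^2 + 14400. This polynomial is irreducible over Q: it has no rational root (each ±√154 ± √34 is irrational), and any factorization into two quadratics over Q would force √(5236) ∈ Q (pairing opposite roots) or √154, √34 ∈ Q (other pairings), all impossible. Hence [Q(γ):Q] = 4 = [Q(√154, √34):Q], so Q(γ) = Q(√154, √34).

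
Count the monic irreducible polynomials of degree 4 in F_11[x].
There are 3630 monic irreducible polynomials of degree 4 over F_11

Each element of F_{11^4} that lies in no proper subfield is a root of exactly one monic irreducible of degree 4 over F_11, and each such polynomial has 4 distinct roots in F_{11^4}. By Möbius inversion the count is N_11(4) = (1/4) Σ_{d|4} μ(4/d) · 11^d = (1/4)(μ(4)·11^1 + μ(2)·11^2 + μ(1)·11^4) = 14520/4 = 3630.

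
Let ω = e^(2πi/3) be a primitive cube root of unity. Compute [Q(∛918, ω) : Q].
[Q(∛918, ω) : Q] = 6

[Q(∛918):Q] = 3 (min poly x^3 - 918, irreducible since 918 is not a perfect cube). [Q(ω):Q] = 2 (min poly x^2 + x + 1). Since Q(∛918) ⊂ R and ω ∉ R, we have ω ∉ Q(∛918), so x^2 + x + 1 remains irreducible over Q(∛918) and [Q(∛918, ω) : Q(∛918)] = 2. By the tower law, [Q(∛918, ω) : Q] = 3 · 2 = 6. (In fact Q(∛918, ω) is the splitting field of x^3 - 918 over Q.)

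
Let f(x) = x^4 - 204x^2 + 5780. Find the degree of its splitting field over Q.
[K : Q] = 4

Solving the quadratic in x^2: x^2 = (204 ± √(204^2 - 4·5780))/2 = (204 ± √18496)/2 = (204 ± 136)/2, giving x^2 = 34 or x^2 = 170. So f(x) = (x^2 - 34)(x^2 - 170) and the roots of f are ±√34, ±√170. Hence the splitting field is K = Q(√34, √170). Since 34 and 170 are distinct squarefree integers > 1, their product 5780 is not a perfect square, so √170 ∉ Q(√34). By the tower law [K:Q] = [Q(√34,√170):Q(√34)] · [Q(√34):Q] = 2 · 2 = 4.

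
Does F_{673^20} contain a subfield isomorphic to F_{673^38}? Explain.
No: F_{673^38} is not a subfield of F_{673^20}

F_{p^m} embeds in F_{p^n} iff m | n. Here 38 ∤ 20 (since 20 = 0·38 + 20 with remainder 20 ≠ 0), so F_{673^38} is not a subfield of F_{673^20}. Equivalently: if it were, the tower law would give 38 = [F_{673^38}:F_673] dividing [F_{673^20}:F_673] = 20, contradiction.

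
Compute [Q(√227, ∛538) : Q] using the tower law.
[Q(√227, ∛538) : Q] = 6

Let L = Q(√227, ∛538). Since Q(√227) ⊂ L and [Q(√227):Q] = 2, the tower law gives 2 | [L:Q]. Likewise Q(∛538) ⊂ L with [Q(∛538):Q] = 3 (because 538 is not a perfect cube), so 3 | [L:Q]. As gcd(2,3) = 1, [L:Q] is divisible by 6. Conversely L is generated over Q by √227 and ∛538, so [L:Q] ≤ 2·3 = 6. Therefore [Q(√227, ∛538) : Q] = 6.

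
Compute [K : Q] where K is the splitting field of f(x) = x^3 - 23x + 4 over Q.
[K : Q] = 6

By the rational root test, any rational root of the monic integer polynomial f(x) = x^3 - 23x + 4 must be an integer dividing the constant term 4, i.e. one of ±{1, 2, 4}. Evaluating: f(1) = -18, f(-1) = 26, f(2) = -34, f(-2) = 42, f(4) = -24, f(-4) = 32; none is 0, so f has no rational root and is therefore irreducible over Q (a cubic with no linear factor over a field is irreducible). For an irreducible cubic, the Galois group is A_3 or S_3 according as the discriminant disc(f) = -4a^3 - 27b^2 = -4·(-23)^3 - 27·(4)^2 = 48236 is or is not a square in Q. Here disc(f) = 48236 is not a perfect square in Q, so the Galois group of f over Q is not contained in A_3 and must be all of S_3. The splitting field has degree |S_3| = 6 over Q, so [K : Q] = 6.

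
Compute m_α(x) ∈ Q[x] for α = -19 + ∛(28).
m_α(x) = x^3 + 57x^2 + 1083x + 6831

Set β = α + 19 = ∛(28), so β^3 = 28. Then (α + 19)^3 - 28 = 0, i.e. α is a root of g(x) = (x + 19)^3 - 28 = x^3 + 57x^2 + 1083x + 6831. Since g(x) = h(x + 19) where h(x) = x^3 - 28, and h is irreducible over Q (because 28 is not a perfect cube, so h has no rational root, and a monic cubic with no rational root is irreducible), g is also irreducible (irreducibility is preserved under the substitution x → x + 19). Hence m_α(x) = x^3 + 57x^2 + 1083x + 6831.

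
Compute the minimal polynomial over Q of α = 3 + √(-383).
m_α(x) = x^2 - 6x + 392

From α - 3 = √(-383), squaring gives (α - 3)^2 = -383, i.e. α^2 - 6α + 9 = -383, so α^2 - 6α + 392 = 0. The discriminant of x^2 - 6x + 392 is (-6)^2 - 4·(392) = 36 - 1568 = -1532, and 4·(-383) is not a perfect square in Q since -383 is squarefree and ≠ 1. Hence x^2 - 6x + 392 is irreducible over Q and is the minimal polynomial of α.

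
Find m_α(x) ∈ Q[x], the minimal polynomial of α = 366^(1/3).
m_α(x) = x^3 - 366

α satisfies α^3 = 366, so x^3 - 366 annihilates α. By the rational root test, a rational root p/q (in lowest terms) of x^3 - 366 would satisfy p^3 = 366 q^3, forcing q = 1 and p^3 = 366; but 366 is not a perfect cube, contradiction. A monic cubic over Q with no rational root is irreducible (any nontrivial factorization would include a linear factor). Hence x^3 - 366 is the minimal polynomial of α, and in particular [Q(α):Q] = 3.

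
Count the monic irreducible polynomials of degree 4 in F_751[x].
There are 79524141000 monic irreducible polynomials of degree 4 over F_751

Each element of F_{751^4} that lies in no proper subfield is a root of exactly one monic irreducible of degree 4 over F_751, and each such polynomial has 4 distinct roots in F_{751^4}. By Möbius inversion the count is N_751(4) = (1/4) Σ_{d|4} μ(4/d) · 751^d = (1/4)(μ(4)·751^1 + μ(2)·751^2 + μ(1)·751^4) = 318096564000/4 = 79524141000.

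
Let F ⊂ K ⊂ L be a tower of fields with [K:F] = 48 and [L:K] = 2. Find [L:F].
[L:F] = 96

The tower law says that for any tower of field extensions F ⊂ K ⊂ L with finite degrees, [L:F] = [L:K] · [K:F]. Here this gives [L:F] = 2 · 48 = 96.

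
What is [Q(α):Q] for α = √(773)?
[Q(α):Q] = 2

[Q(α):Q] equals the degree of the minimal polynomial of α. Here α^2 = 773 and x^2 - 773 is irreducible (d = 773 is squarefree, ≠ 1, hence not a square), so deg(m_α) = 2. Thus [Q(α):Q] = 2.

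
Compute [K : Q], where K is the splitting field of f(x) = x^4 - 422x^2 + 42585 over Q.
[K : Q] = 4

Solving the quadratic in x^2: x^2 = (422 ± √(422^2 - 4·42585))/2 = (422 ± √7744)/2 = (422 ± 88)/2, giving x^2 = 255 or x^2 = 167. So f(x) = (x^2 - 255)(x^2 - 167) and the roots of f are ±√255, ±√167. Hence the splitting field is K = Q(√255, √167). Since 255 and 167 are distinct squarefree integers > 1, their product 42585 is not a perfect square, so √167 ∉ Q(√255). By the tower law [K:Q] = [Q(√255,√167):Q(√255)] · [Q(√255):Q] = 2 · 2 = 4.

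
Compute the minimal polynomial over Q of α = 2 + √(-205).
m_α(x) = x^2 - 4x + 209

From α - 2 = √(-205), squaring gives (α - 2)^2 = -205, i.e. α^2 - 4α + 4 = -205, so α^2 - 4α + 209 = 0. The discriminant of x^2 - 4x + 209 is (-4)^2 - 4·(209) = 16 - 836 = -820, and 4·(-205) is not a perfect square in Q since -205 is squarefree and ≠ 1. Hence x^2 - 4x + 209 is irreducible over Q and is the minimal polynomial of α.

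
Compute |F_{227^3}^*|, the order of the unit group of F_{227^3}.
|F_{227^3}^*| = 11697082

F_{227^3} has 227^3 = 11697083 elements; its multiplicative group consists of all nonzero elements, so |F_{227^3}^*| = 11697083 - 1 = 11697082. (It is cyclic since any finite subgroup of the multiplicative group of a field is cyclic.)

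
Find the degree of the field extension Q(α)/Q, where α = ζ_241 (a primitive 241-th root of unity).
[Q(α):Q] = 240

The minimal polynomial of ζ_241 over Q is the 241-th cyclotomic polynomial Φ_241(x), which is irreducible over Q and has degree φ(241) = 240. Hence [Q(α):Q] = φ(241) = 240.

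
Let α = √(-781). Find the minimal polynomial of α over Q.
m_α(x) = x^2 + 781

α satisfies α^2 + 781 = 0, so x^2 + 781 annihilates α. Since d = -781 is squarefree and ≠ 1, it is not a perfect square in Q, so x^2 + 781 has no rational root and is therefore irreducible over Q (a degree-2 polynomial over a field is irreducible iff it has no root). Hence m_α(x) = x^2 + 781.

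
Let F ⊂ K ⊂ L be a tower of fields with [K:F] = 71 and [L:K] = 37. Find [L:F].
[L:F] = 2627

The tower law says that for any tower of field extensions F ⊂ K ⊂ L with finite degrees, [L:F] = [L:K] · [K:F]. Here this gives [L:F] = 37 · 71 = 2627.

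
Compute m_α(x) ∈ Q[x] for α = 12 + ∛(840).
m_α(x) = x^3 - 36x^2 + 432x - 2568

Set β = α - 12 = ∛(840), so β^3 = 840. Then (α - 12)^3 - 840 = 0, i.e. α is a root of g(x) = (x - 12)^3 - 840 = x^3 - 36x^2 + 432x - 2568. Since g(x) = h(x - 12) where h(x) = x^3 - 840, and h is irreducible over Q (because 840 is not a perfect cube, so h has no rational root, and a monic cubic with no rational root is irreducible), g is also irreducible (irreducibility is preserved under the substitution x → x - 12). Hence m_α(x) = x^3 - 36x^2 + 432x - 2568.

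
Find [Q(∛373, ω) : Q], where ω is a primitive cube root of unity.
[Q(∛373, ω) : Q] = 6

[Q(∛373):Q] = 3 (min poly x^3 - 373, irreducible since 373 is not a perfect cube). [Q(ω):Q] = 2 (min poly x^2 + x + 1). Since Q(∛373) ⊂ R and ω ∉ R, we have ω ∉ Q(∛373), so x^2 + x + 1 remains irreducible over Q(∛373) and [Q(∛373, ω) : Q(∛373)] = 2. By the tower law, [Q(∛373, ω) : Q] = 3 · 2 = 6. (In fact Q(∛373, ω) is the splitting field of x^3 - 373 over Q.)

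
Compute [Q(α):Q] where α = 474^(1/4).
[Q(α):Q] = 4

α is a root of x^4 - 474. By Eisenstein's criterion at the prime p = 2 (which divides the constant term 474 but p^2 = 4 does not, since 474 is squarefree), x^4 - 474 is irreducible over Q. Hence [Q(α):Q] = 4.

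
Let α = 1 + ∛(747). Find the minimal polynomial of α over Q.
m_α(x) = x^3 - 3x^2 + 3x - 748

Set β = α - 1 = ∛(747), so β^3 = 747. Then (α - 1)^3 - 747 = 0, i.e. α is a root of g(x) = (x - 1)^3 - 747 = x^3 - 3x^2 + 3x - 748. Since g(x) = h(x - 1) where h(x) = x^3 - 747, and h is irreducible over Q (because 747 is not a perfect cube, so h has no rational root, and a monic cubic with no rational root is irreducible), g is also irreducible (irreducibility is preserved under the substitution x → x - 1). Hence m_α(x) = x^3 - 3x^2 + 3x - 748.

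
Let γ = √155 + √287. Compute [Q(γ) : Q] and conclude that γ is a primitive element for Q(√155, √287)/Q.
[Q(γ) : Q] = 4 (equivalently, Q(γ) = Q(√155, √287))

Obviously Q(γ) ⊆ Q(√155, √287), and [Q(√155, √287):Q] = 4 (since 155, 287 are distinct squarefree integers > 1 with 44485 not a perfect square). To show equality we compute the minimal polynomial of γ. From γ = √155 + √287: γ^2 = 155 + 2√(44485) + 287 = 442 + 2√(44485), so γ^2 - 442 = 2√(44485); squaring, (γ^2 - 442)^2 = 4·44485, i.e. γ^4 - 884γ^2 + 195364 - 177940 = 0, i.e. γ^4 - 884γ^2 + 17424 = 0. So γ is a root of x^4 - 884x^2 + 17424. This polynomial is irreducible over Q: it has no rational root (each ±√155 ± √287 is irrational), and any factorization into two quadratics over Q would force √(44485) ∈ Q (pairing opposite roots) or √155, √287 ∈ Q (other pairings), all impossible. Hence [Q(γ):Q] = 4 = [Q(√155, √287):Q], so Q(γ) = Q(√155, √287).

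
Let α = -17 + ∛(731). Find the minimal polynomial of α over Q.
m_α(x) = x^3 + 51x^2 + 867x + 4182

Set β = α + 17 = ∛(731), so β^3 = 731. Then (α + 17)^3 - 731 = 0, i.e. α is a root of g(x) = (x + 17)^3 - 731 = x^3 + 51x^2 + 867x + 4182. Since g(x) = h(x + 17) where h(x) = x^3 - 731, and h is irreducible over Q (because 731 is not a perfect cube, so h has no rational root, and a monic cubic with no rational root is irreducible), g is also irreducible (irreducibility is preserved under the substitution x → x + 17). Hence m_α(x) = x^3 + 51x^2 + 867x + 4182.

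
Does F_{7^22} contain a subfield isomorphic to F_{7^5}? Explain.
No: F_{7^5} is not a subfield of F_{7^22}

F_{p^m} embeds in F_{p^n} iff m | n. Here 5 ∤ 22 (since 22 = 4·5 + 2 with remainder 2 ≠ 0), so F_{7^5} is not a subfield of F_{7^22}. Equivalently: if it were, the tower law would give 5 = [F_{7^5}:F_7] dividing [F_{7^22}:F_7] = 22, contradiction.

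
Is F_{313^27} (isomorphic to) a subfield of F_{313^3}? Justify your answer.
No: F_{313^27} is not a subfield of F_{313^3}

F_{p^m} embeds in F_{p^n} iff m | n. Here 27 ∤ 3 (since 3 = 0·27 + 3 with remainder 3 ≠ 0), so F_{313^27} is not a subfield of F_{313^3}. Equivalently: if it were, the tower law would give 27 = [F_{313^27}:F_313] dividing [F_{313^3}:F_313] = 3, contradiction.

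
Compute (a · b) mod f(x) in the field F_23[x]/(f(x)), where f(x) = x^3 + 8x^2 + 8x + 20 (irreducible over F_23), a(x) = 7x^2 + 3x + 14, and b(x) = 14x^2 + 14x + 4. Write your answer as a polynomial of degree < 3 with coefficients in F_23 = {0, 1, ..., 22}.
a · b ≡ 11x^2 + 19x + 10 (mod f(x))

Multiply in F_23[x]: a(x)·b(x) = (7x^2 + 3x + 14)·(14x^2 + 14x + 4) = 6x^4 + 2x^3 + 13x^2 + x + 10. This has degree ≥ 3, so divide by f(x) over F_23: 6x^4 + 2x^3 + 13x^2 + x + 10 = (6x)·(x^3 + 8x^2 + 8x + 20) + (11x^2 + 19x + 10). Hence a·b ≡ 11x^2 + 19x + 10 (mod f). (F_23[x]/(f) is a field with 23^3 = 12167 elements since f is irreducible of degree 3.)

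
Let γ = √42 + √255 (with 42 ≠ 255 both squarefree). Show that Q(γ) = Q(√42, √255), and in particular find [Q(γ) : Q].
[Q(γ) : Q] = 4 (equivalently, Q(γ) = Q(√42, √255))

Obviously Q(γ) ⊆ Q(√42, √255), and [Q(√42, √255):Q] = 4 (since 42, 255 are distinct squarefree integers > 1 with 10710 not a perfect square). To show equality we compute the minimal polynomial of γ. From γ = √42 + √255: γ^2 = 42 + 2√(10710) + 255 = 297 + 2√(10710), so γ^2 - 297 = 2√(10710); squaring, (γ^2 - 297)^2 = 4·10710, i.e. γ^4 - 594γ^2 + 88209 - 42840 = 0, i.e. γ^4 - 594γ^2 + 45369 = 0. So γ is a root of x^4 - 594x^2 + 45369. This polynomial is irreducible over Q: it has no rational root (each ±√42 ± √255 is irrational), and any factorization into two quadratics over Q would force √(10710) ∈ Q (pairing opposite roots) or √42, √255 ∈ Q (other pairings), all impossible. Hence [Q(γ):Q] = 4 = [Q(√42, √255):Q], so Q(γ) = Q(√42, √255).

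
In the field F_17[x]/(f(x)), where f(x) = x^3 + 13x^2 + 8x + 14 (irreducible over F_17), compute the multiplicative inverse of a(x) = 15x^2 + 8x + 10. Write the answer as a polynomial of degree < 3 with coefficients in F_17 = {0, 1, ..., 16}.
a(x)^(-1) ≡ 11x^2 + 3x + 7 (mod f(x))

Since f is irreducible over F_17, F_17[x]/(f) is a field and a(x) ≠ 0 has an inverse. Apply the extended Euclidean algorithm to f(x) and a(x) in F_17[x]: f(x) = (8x)·a(x) + (13x + 14);  a(x) = (9x + 4)·(13x + 14) + (5). The last nonzero remainder is the constant 5 = gcd(f, a) in F_17. Back-substituting through the division chain expresses 5 = s(x)·a(x) + t(x)·f(x) with s(x) ≡ 4x^2 + 15x + 1 (mod f), so (4x^2 + 15x + 1)·a(x) ≡ 5 (mod f). Multiplying by 5^(-1) ≡ 7 in F_17 gives a(x)^(-1) ≡ 7·(4x^2 + 15x + 1) ≡ 11x^2 + 3x + 7 (mod f). Check: (15x^2 + 8x + 10)·(11x^2 + 3x + 7) = 12x^4 + 14x^3 + x^2 + x + 2 ≡ 1 (mod x^3 + 13x^2 + 8x + 14).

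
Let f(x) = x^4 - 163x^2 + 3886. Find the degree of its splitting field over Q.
[K : Q] = 4

Solving the quadratic in x^2: x^2 = (163 ± √(163^2 - 4·3886))/2 = (163 ± √11025)/2 = (163 ± 105)/2, giving x^2 = 134 or x^2 = 29. So f(x) = (x^2 - 134)(x^2 - 29) and the roots of f are ±√134, ±√29. Hence the splitting field is K = Q(√134, √29). Since 134 and 29 are distinct squarefree integers > 1, their product 3886 is not a perfect square, so √29 ∉ Q(√134). By the tower law [K:Q] = [Q(√134,√29):Q(√134)] · [Q(√134):Q] = 2 · 2 = 4.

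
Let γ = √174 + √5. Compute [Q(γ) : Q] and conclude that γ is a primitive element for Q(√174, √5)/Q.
[Q(γ) : Q] = 4 (equivalently, Q(γ) = Q(√174, √5))

Obviously Q(γ) ⊆ Q(√174, √5), and [Q(√174, √5):Q] = 4 (since 174, 5 are distinct squarefree integers > 1 with 870 not a perfect square). To show equality we compute the minimal polynomial of γ. From γ = √174 + √5: γ^2 = 174 + 2√(870) + 5 = 179 + 2√(870), so γ^2 - 179 = 2√(870); squaring, (γ^2 - 179)^2 = 4·870, i.e. γ^4 - 358γ^2 + 32041 - 3480 = 0, i.e. γ^4 - 358γ^2 + 28561 = 0. So γ is a root of x^4 - 358x^2 + 28561. This polynomial is irreducible over Q: it has no rational root (each ±√174 ± √5 is irrational), and any factorization into two quadratics over Q would force √(870) ∈ Q (pairing opposite roots) or √174, √5 ∈ Q (other pairings), all impossible. Hence [Q(γ):Q] = 4 = [Q(√174, √5):Q], so Q(γ) = Q(√174, √5).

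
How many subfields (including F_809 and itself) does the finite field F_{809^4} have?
F_{809^4} has 3 subfields

The subfields of F_{p^n} are exactly the fields F_{p^d} for d | n (each is the fixed field of the unique index-d subgroup of Gal(F_{p^n}/F_p) ≅ Z/nZ). The divisors of n = 4 are {1, 2, 4}, giving 3 subfields: F_{809^1}, F_{809^2}, F_{809^4}.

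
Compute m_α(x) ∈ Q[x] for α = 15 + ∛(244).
m_α(x) = x^3 - 45x^2 + 675x - 3619

Set β = α - 15 = ∛(244), so β^3 = 244. Then (α - 15)^3 - 244 = 0, i.e. α is a root of g(x) = (x - 15)^3 - 244 = x^3 - 45x^2 + 675x - 3619. Since g(x) = h(x - 15) where h(x) = x^3 - 244, and h is irreducible over Q (because 244 is not a perfect cube, so h has no rational root, and a monic cubic with no rational root is irreducible), g is also irreducible (irreducibility is preserved under the substitution x → x - 15). Hence m_α(x) = x^3 - 45x^2 + 675x - 3619.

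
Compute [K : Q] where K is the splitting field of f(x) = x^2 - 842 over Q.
[K : Q] = 2

f(x) = x^2 - 842 factors as (x - √842)(x + √842). The splitting field is K = Q(√842). Since 842 is squarefree and > 1, it is not a perfect square, so x^2 - 842 is irreducible over Q and [Q(√842) : Q] = 2. Hence [K : Q] = 2.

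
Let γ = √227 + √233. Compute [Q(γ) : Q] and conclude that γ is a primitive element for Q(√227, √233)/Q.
[Q(γ) : Q] = 4 (equivalently, Q(γ) = Q(√227, √233))

Obviously Q(γ) ⊆ Q(√227, √233), and [Q(√227, √233):Q] = 4 (since 227, 233 are distinct squarefree integers > 1 with 52891 not a perfect square). To show equality we compute the minimal polynomial of γ. From γ = √227 + √233: γ^2 = 227 + 2√(52891) + 233 = 460 + 2√(52891), so γ^2 - 460 = 2√(52891); squaring, (γ^2 - 460)^2 = 4·52891, i.e. γ^4 - 920γ^2 + 211600 - 211564 = 0, i.e. γ^4 - 920γ^2 + 36 = 0. So γ is a root of x^4 - 920x^2 + 36. This polynomial is irreducible over Q: it has no rational root (each ±√227 ± √233 is irrational), and any factorization into two quadratics over Q would force √(52891) ∈ Q (pairing opposite roots) or √227, √233 ∈ Q (other pairings), all impossible. Hence [Q(γ):Q] = 4 = [Q(√227, √233):Q], so Q(γ) = Q(√227, √233).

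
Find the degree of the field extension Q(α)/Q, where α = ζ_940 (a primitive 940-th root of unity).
[Q(α):Q] = 368

The minimal polynomial of ζ_940 over Q is the 940-th cyclotomic polynomial Φ_940(x), which is irreducible over Q and has degree φ(940) = 368. Hence [Q(α):Q] = φ(940) = 368.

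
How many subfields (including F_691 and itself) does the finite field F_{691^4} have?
F_{691^4} has 3 subfields

The subfields of F_{p^n} are exactly the fields F_{p^d} for d | n (each is the fixed field of the unique index-d subgroup of Gal(F_{p^n}/F_p) ≅ Z/nZ). The divisors of n = 4 are {1, 2, 4}, giving 3 subfields: F_{691^1}, F_{691^2}, F_{691^4}.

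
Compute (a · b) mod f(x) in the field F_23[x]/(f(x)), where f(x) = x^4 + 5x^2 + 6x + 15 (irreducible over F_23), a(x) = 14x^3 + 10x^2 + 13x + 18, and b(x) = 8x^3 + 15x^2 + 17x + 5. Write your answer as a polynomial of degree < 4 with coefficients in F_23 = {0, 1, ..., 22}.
a · b ≡ 21x^3 + 14x^2 + 17x + 6 (mod f(x))

Multiply in F_23[x]: a(x)·b(x) = (14x^3 + 10x^2 + 13x + 18)·(8x^3 + 15x^2 + 17x + 5) = 20x^6 + 14x^5 + 9x^4 + 4x^3 + 12x^2 + 3x + 21. This has degree ≥ 4, so divide by f(x) over F_23: 20x^6 + 14x^5 + 9x^4 + 4x^3 + 12x^2 + 3x + 21 = (20x^2 + 14x + 1)·(x^4 + 5x^2 + 6x + 15) + (21x^3 + 14x^2 + 17x + 6). Hence a·b ≡ 21x^3 + 14x^2 + 17x + 6 (mod f). (F_23[x]/(f) is a field with 23^4 = 279841 elements since f is irreducible of degree 4.)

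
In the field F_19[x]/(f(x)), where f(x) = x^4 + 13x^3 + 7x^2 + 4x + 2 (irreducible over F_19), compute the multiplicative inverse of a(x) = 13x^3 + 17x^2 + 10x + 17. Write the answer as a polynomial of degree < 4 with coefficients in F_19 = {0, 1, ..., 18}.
a(x)^(-1) ≡ 9x^3 + 18x^2 + 15x + 11 (mod f(x))

Since f is irreducible over F_19, F_19[x]/(f) is a field and a(x) ≠ 0 has an inverse. Apply the extended Euclidean algorithm to f(x) and a(x) in F_19[x]: f(x) = (3x)·a(x) + (15x^2 + 10x + 2);  a(x) = (11x + 9)·(15x^2 + 10x + 2) + (12x + 18);  (15x^2 + 10x + 2) = (6x + 14)·(12x + 18) + (16). The last nonzero remainder is the constant 16 = gcd(f, a) in F_19. Back-substituting through the division chain expresses 16 = s(x)·a(x) + t(x)·f(x) with s(x) ≡ 11x^3 + 3x^2 + 12x + 5 (mod f), so (11x^3 + 3x^2 + 12x + 5)·a(x) ≡ 16 (mod f). Multiplying by 16^(-1) ≡ 6 in F_19 gives a(x)^(-1) ≡ 6·(11x^3 + 3x^2 + 12x + 5) ≡ 9x^3 + 18x^2 + 15x + 11 (mod f). Check: (13x^3 + 17x^2 + 10x + 17)·(9x^3 + 18x^2 + 15x + 11) = 3x^6 + 7x^5 + 2x^4 + 9x^3 + 16x^2 + 4x + 16 ≡ 1 (mod x^4 + 13x^3 + 7x^2 + 4x + 2).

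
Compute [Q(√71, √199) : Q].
[Q(√71, √199) : Q] = 4

[Q(√71):Q] = 2 (min poly x^2 - 71, irreducible since 71 is squarefree > 1). For the top step, suppose √199 ∈ Q(√71), say √199 = c + d√71 with c, d ∈ Q. Squaring: 199 = c^2 + 71d^2 + 2cd√71. Since √71 ∉ Q this forces 2cd = 0. If d = 0 then √199 = c ∈ Q, contradicting 199 squarefree > 1. If c = 0 then 199 = 71d^2, so 71·199 = (71d)^2 is a perfect square in Q — but 71·199 = 14129 is not a perfect square (since 71 and 199 are distinct squarefree integers). Contradiction. Hence √199 ∉ Q(√71), so x^2 - 199 stays irreducible over Q(√71) and [Q(√71, √199) : Q(√71)] = 2. By the tower law, [Q(√71, √199) : Q] = 2 · 2 = 4.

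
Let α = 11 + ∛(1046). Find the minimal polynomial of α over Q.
m_α(x) = x^3 - 33x^2 + 363x - 2377

Set β = α - 11 = ∛(1046), so β^3 = 1046. Then (α - 11)^3 - 1046 = 0, i.e. α is a root of g(x) = (x - 11)^3 - 1046 = x^3 - 33x^2 + 363x - 2377. Since g(x) = h(x - 11) where h(x) = x^3 - 1046, and h is irreducible over Q (because 1046 is not a perfect cube, so h has no rational root, and a monic cubic with no rational root is irreducible), g is also irreducible (irreducibility is preserved under the substitution x → x - 11). Hence m_α(x) = x^3 - 33x^2 + 363x - 2377.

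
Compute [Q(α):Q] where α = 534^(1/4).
[Q(α):Q] = 4

α is a root of x^4 - 534. By Eisenstein's criterion at the prime p = 2 (which divides the constant term 534 but p^2 = 4 does not, since 534 is squarefree), x^4 - 534 is irreducible over Q. Hence [Q(α):Q] = 4.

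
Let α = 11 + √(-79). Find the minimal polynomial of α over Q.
m_α(x) = x^2 - 22x + 200

From α - 11 = √(-79), squaring gives (α - 11)^2 = -79, i.e. α^2 - 22α + 121 = -79, so α^2 - 22α + 200 = 0. The discriminant of x^2 - 22x + 200 is (-22)^2 - 4·(200) = 484 - 800 = -316, and 4·(-79) is not a perfect square in Q since -79 is squarefree and ≠ 1. Hence x^2 - 22x + 200 is irreducible over Q and is the minimal polynomial of α.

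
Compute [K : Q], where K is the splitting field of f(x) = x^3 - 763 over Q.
[K : Q] = 6

The roots of x^3 - 763 are ∛763, ω∛763, ω^2∛763 where ω = e^(2πi/3) is a primitive cube root of unity, so K = Q(∛763, ω). Now [Q(∛763):Q] = 3 (since 763 is not a perfect cube, x^3 - 763 is irreducible) and [Q(ω):Q] = 2. Both 2 and 3 divide [K:Q], and [K:Q] ≤ 3·2 = 6, so [K:Q] = 6. (Equivalently: Q(∛763) ⊂ R but ω ∉ R, so [K : Q(∛763)] = 2.)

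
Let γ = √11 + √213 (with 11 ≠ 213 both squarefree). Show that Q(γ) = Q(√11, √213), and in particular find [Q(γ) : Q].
[Q(γ) : Q] = 4 (equivalently, Q(γ) = Q(√11, √213))

Obviously Q(γ) ⊆ Q(√11, √213), and [Q(√11, √213):Q] = 4 (since 11, 213 are distinct squarefree integers > 1 with 2343 not a perfect square). To show equality we compute the minimal polynomial of γ. From γ = √11 + √213: γ^2 = 11 + 2√(2343) + 213 = 224 + 2√(2343), so γ^2 - 224 = 2√(2343); squaring, (γ^2 - 224)^2 = 4·2343, i.e. γ^4 - 448γ^2 + 50176 - 9372 = 0, i.e. γ^4 - 448γ^2 + 40804 = 0. So γ is a root of x^4 - 448x^2 + 40804. This polynomial is irreducible over Q: it has no rational root (each ±√11 ± √213 is irrational), and any factorization into two quadratics over Q would force √(2343) ∈ Q (pairing opposite roots) or √11, √213 ∈ Q (other pairings), all impossible. Hence [Q(γ):Q] = 4 = [Q(√11, √213):Q], so Q(γ) = Q(√11, √213).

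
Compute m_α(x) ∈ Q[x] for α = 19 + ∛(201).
m_α(x) = x^3 - 57x^2 + 1083x - 7060

Set β = α - 19 = ∛(201), so β^3 = 201. Then (α - 19)^3 - 201 = 0, i.e. α is a root of g(x) = (x - 19)^3 - 201 = x^3 - 57x^2 + 1083x - 7060. Since g(x) = h(x - 19) where h(x) = x^3 - 201, and h is irreducible over Q (because 201 is not a perfect cube, so h has no rational root, and a monic cubic with no rational root is irreducible), g is also irreducible (irreducibility is preserved under the substitution x → x - 19). Hence m_α(x) = x^3 - 57x^2 + 1083x - 7060.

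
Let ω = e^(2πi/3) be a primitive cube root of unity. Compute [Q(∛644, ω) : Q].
[Q(∛644, ω) : Q] = 6

[Q(∛644):Q] = 3 (min poly x^3 - 644, irreducible since 644 is not a perfect cube). [Q(ω):Q] = 2 (min poly x^2 + x + 1). Since Q(∛644) ⊂ R and ω ∉ R, we have ω ∉ Q(∛644), so x^2 + x + 1 remains irreducible over Q(∛644) and [Q(∛644, ω) : Q(∛644)] = 2. By the tower law, [Q(∛644, ω) : Q] = 3 · 2 = 6. (In fact Q(∛644, ω) is the splitting field of x^3 - 644 over Q.)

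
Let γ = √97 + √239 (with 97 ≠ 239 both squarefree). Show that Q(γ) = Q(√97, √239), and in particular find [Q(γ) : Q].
[Q(γ) : Q] = 4 (equivalently, Q(γ) = Q(√97, √239))

Obviously Q(γ) ⊆ Q(√97, √239), and [Q(√97, √239):Q] = 4 (since 97, 239 are distinct squarefree integers > 1 with 23183 not a perfect square). To show equality we compute the minimal polynomial of γ. From γ = √97 + √239: γ^2 = 97 + 2√(23183) + 239 = 336 + 2√(23183), so γ^2 - 336 = 2√(23183); squaring, (γ^2 - 336)^2 = 4·23183, i.e. γ^4 - 672γ^2 + 112896 - 92732 = 0, i.e. γ^4 - 672γ^2 + 20164 = 0. So γ is a root of x^4 - 672x^2 + 20164. This polynomial is irreducible over Q: it has no rational root (each ±√97 ± √239 is irrational), and any factorization into two quadratics over Q would force √(23183) ∈ Q (pairing opposite roots) or √97, √239 ∈ Q (other pairings), all impossible. Hence [Q(γ):Q] = 4 = [Q(√97, √239):Q], so Q(γ) = Q(√97, √239).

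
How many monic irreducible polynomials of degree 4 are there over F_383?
There are 5379379008 monic irreducible polynomials of degree 4 over F_383

Each element of F_{383^4} that lies in no proper subfield is a root of exactly one monic irreducible of degree 4 over F_383, and each such polynomial has 4 distinct roots in F_{383^4}. By Möbius inversion the count is N_383(4) = (1/4) Σ_{d|4} μ(4/d) · 383^d = (1/4)(μ(4)·383^1 + μ(2)·383^2 + μ(1)·383^4) = 21517516032/4 = 5379379008.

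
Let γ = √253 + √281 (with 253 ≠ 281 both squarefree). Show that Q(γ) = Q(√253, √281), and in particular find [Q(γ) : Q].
[Q(γ) : Q] = 4 (equivalently, Q(γ) = Q(√253, √281))

Obviously Q(γ) ⊆ Q(√253, √281), and [Q(√253, √281):Q] = 4 (since 253, 281 are distinct squarefree integers > 1 with 71093 not a perfect square). To show equality we compute the minimal polynomial of γ. From γ = √253 + √281: γ^2 = 253 + 2√(71093) + 281 = 534 + 2√(71093), so γ^2 - 534 = 2√(71093); squaring, (γ^2 - 534)^2 = 4·71093, i.e. γ^4 - 1068γ^2 + 285156 - 284372 = 0, i.e. γ^4 - 1068γ^2 + 784 = 0. So γ is a root of x^4 - 1068x^2 + 784. This polynomial is irreducible over Q: it has no rational root (each ±√253 ± √281 is irrational), and any factorization into two quadratics over Q would force √(71093) ∈ Q (pairing opposite roots) or √253, √281 ∈ Q (other pairings), all impossible. Hence [Q(γ):Q] = 4 = [Q(√253, √281):Q], so Q(γ) = Q(√253, √281).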